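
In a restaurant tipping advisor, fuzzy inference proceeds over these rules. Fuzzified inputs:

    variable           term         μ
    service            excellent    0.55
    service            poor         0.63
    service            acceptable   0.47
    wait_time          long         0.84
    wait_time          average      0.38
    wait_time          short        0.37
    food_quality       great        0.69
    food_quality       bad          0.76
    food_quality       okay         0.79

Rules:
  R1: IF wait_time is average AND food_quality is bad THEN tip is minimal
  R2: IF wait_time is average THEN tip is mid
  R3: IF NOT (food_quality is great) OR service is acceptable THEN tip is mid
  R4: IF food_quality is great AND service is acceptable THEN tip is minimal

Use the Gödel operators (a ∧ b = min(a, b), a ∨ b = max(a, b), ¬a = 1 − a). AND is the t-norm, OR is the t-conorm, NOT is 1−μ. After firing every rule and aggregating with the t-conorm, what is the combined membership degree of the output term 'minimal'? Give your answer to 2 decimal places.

0.47

R1: average=0.38, bad=0.76; AND[min(a, b)] → w = 0.38
R2: average=0.38 → w = 0.38
R3: ¬great=1−0.69=0.31, acceptable=0.47; OR[max(a, b)] → w = 0.47
R4: great=0.69, acceptable=0.47; AND[min(a, b)] → w = 0.47
Rules with consequent 'minimal': {R1, R4} → strengths 0.38, 0.47
Aggregate via t-conorm [max(a, b)]: 0.47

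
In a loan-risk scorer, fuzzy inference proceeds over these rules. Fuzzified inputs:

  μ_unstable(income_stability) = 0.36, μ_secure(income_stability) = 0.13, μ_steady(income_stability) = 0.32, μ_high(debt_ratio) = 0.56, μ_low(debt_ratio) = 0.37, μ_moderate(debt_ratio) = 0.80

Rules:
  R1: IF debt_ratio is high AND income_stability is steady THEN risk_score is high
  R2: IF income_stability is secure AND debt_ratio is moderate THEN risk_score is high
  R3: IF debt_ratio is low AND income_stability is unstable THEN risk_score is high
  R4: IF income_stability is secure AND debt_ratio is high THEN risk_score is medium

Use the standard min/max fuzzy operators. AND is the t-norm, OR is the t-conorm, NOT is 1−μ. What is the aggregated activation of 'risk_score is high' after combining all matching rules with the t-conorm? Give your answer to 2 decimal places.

0.36

R1: high=0.56, steady=0.32; AND[min(a, b)] → w = 0.32
R2: secure=0.13, moderate=0.80; AND[min(a, b)] → w = 0.13
R3: low=0.37, unstable=0.36; AND[min(a, b)] → w = 0.36
R4: secure=0.13, high=0.56; AND[min(a, b)] → w = 0.13
Rules with consequent 'high': {R1, R2, R3} → strengths 0.32, 0.13, 0.36
Aggregate via t-conorm [max(a, b)]: 0.36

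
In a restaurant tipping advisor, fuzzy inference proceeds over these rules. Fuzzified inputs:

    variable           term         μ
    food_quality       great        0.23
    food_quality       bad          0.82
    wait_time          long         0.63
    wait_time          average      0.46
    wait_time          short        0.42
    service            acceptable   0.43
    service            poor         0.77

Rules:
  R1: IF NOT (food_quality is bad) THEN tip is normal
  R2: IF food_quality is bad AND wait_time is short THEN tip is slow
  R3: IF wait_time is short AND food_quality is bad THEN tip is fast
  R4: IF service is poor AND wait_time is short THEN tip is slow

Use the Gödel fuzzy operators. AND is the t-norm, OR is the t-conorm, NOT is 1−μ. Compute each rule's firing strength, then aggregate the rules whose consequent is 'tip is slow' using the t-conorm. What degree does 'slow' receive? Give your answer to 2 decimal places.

R1: ¬bad=1−0.82=0.18 → w = 0.18
R2: bad=0.82, short=0.42; AND[min(a, b)] → w = 0.42
R3: short=0.42, bad=0.82; AND[min(a, b)] → w = 0.42
R4: poor=0.77, short=0.42; AND[min(a, b)] → w = 0.42
Rules with consequent 'slow': {R2, R4} → strengths 0.42, 0.42
Aggregate via t-conorm [max(a, b)]: 0.42

0.42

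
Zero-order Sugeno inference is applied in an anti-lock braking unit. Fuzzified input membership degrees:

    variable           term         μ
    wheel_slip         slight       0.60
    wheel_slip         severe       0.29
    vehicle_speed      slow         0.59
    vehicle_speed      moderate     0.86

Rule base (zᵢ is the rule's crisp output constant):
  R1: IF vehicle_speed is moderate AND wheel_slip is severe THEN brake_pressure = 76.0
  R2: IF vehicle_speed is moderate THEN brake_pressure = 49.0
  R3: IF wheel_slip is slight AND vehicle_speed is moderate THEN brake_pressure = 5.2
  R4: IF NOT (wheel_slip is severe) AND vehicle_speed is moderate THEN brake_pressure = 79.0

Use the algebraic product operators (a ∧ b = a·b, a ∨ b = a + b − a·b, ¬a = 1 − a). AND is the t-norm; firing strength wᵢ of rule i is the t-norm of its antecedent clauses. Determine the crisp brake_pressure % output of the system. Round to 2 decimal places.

50.10

R1 (z=76.0): moderate=0.86, severe=0.29; AND[a·b] → w = 0.2494
R2 (z=49.0): moderate=0.86 → w = 0.8600
R3 (z=5.2): slight=0.60, moderate=0.86; AND[a·b] → w = 0.5160
R4 (z=79.0): ¬severe=1−0.29=0.71, moderate=0.86; AND[a·b] → w = 0.6106
Weighted average = (0.2494·76.0 + 0.8600·49.0 + 0.5160·5.2 + 0.6106·79.0) / (0.2494 + 0.8600 + 0.5160 + 0.6106)
  = 112.0150 / 2.2360 = 50.10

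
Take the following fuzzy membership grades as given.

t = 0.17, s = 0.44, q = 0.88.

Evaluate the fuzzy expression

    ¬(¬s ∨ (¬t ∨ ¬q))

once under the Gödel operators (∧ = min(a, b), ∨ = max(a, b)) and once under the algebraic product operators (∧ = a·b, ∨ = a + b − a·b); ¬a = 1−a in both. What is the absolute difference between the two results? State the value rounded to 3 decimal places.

Under Gödel:
  ¬s = 1 − 0.44 = 0.56
  ¬t = 1 − 0.17 = 0.83
  ¬q = 1 − 0.88 = 0.12
  ¬t ∨ ¬q = max(a, b) on (0.83, 0.12) = 0.83
  ¬s ∨ (¬t ∨ ¬q) = max(a, b) on (0.56, 0.83) = 0.83
  ¬(¬s ∨ (¬t ∨ ¬q)) = 1 − 0.83 = 0.17
  → value = 0.1700
Under algebraic product:
  ¬s = 1 − 0.4400 = 0.5600
  ¬t = 1 − 0.1700 = 0.8300
  ¬q = 1 − 0.8800 = 0.1200
  ¬t ∨ ¬q = a + b − a·b on (0.8300, 0.1200) = 0.8504
  ¬s ∨ (¬t ∨ ¬q) = a + b − a·b on (0.5600, 0.8504) = 0.9342
  ¬(¬s ∨ (¬t ∨ ¬q)) = 1 − 0.9342 = 0.0658
  → value = 0.0658
|0.1700 − 0.0658| = 0.104

0.104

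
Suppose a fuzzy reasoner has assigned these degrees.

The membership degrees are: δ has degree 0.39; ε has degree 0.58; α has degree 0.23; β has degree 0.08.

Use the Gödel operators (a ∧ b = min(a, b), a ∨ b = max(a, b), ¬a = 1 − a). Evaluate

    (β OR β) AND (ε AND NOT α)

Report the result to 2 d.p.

0.08

β OR β = max(a, b) on (0.08, 0.08) = 0.08
NOT α = 1 − 0.23 = 0.77
ε AND NOT α = min(a, b) on (0.58, 0.77) = 0.58
(β OR β) AND (ε AND NOT α) = min(a, b) on (0.08, 0.58) = 0.08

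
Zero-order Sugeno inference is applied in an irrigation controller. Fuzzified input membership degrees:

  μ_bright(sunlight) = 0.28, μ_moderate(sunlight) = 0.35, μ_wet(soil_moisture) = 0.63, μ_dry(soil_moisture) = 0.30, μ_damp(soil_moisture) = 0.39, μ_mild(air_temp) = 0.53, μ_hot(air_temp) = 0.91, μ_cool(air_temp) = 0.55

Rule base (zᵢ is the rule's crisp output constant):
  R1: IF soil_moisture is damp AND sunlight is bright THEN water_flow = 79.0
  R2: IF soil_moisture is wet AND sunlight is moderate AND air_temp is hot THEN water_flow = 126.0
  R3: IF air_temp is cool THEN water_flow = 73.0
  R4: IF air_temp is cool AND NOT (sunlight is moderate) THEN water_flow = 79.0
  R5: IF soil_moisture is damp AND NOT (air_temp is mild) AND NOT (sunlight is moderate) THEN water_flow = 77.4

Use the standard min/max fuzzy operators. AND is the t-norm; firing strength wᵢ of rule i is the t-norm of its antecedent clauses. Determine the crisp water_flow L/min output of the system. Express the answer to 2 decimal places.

R1 (z=79.0): damp=0.39, bright=0.28; AND[min(a, b)] → w = 0.28
R2 (z=126.0): wet=0.63, moderate=0.35, hot=0.91; AND[min(a, b)] → w = 0.35
R3 (z=73.0): cool=0.55 → w = 0.55
R4 (z=79.0): cool=0.55, ¬moderate=1−0.35=0.65; AND[min(a, b)] → w = 0.55
R5 (z=77.4): damp=0.39, ¬mild=1−0.53=0.47, ¬moderate=1−0.35=0.65; AND[min(a, b)] → w = 0.39
Weighted average = (0.28·79.0 + 0.35·126.0 + 0.55·73.0 + 0.55·79.0 + 0.39·77.4) / (0.28 + 0.35 + 0.55 + 0.55 + 0.39)
  = 180.0060 / 2.1200 = 84.91

84.91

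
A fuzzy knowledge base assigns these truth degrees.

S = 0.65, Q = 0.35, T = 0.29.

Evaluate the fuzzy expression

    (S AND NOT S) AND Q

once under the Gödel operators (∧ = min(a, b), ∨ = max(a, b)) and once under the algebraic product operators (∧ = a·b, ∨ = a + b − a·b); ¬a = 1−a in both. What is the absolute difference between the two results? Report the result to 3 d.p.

Under Gödel:
  NOT S = 1 − 0.65 = 0.35
  S AND NOT S = min(a, b) on (0.65, 0.35) = 0.35
  (S AND NOT S) AND Q = min(a, b) on (0.35, 0.35) = 0.35
  → value = 0.3500
Under algebraic product:
  NOT S = 1 − 0.6500 = 0.3500
  S AND NOT S = a·b on (0.6500, 0.3500) = 0.2275
  (S AND NOT S) AND Q = a·b on (0.2275, 0.3500) = 0.0796
  → value = 0.0796
|0.3500 − 0.0796| = 0.270

0.270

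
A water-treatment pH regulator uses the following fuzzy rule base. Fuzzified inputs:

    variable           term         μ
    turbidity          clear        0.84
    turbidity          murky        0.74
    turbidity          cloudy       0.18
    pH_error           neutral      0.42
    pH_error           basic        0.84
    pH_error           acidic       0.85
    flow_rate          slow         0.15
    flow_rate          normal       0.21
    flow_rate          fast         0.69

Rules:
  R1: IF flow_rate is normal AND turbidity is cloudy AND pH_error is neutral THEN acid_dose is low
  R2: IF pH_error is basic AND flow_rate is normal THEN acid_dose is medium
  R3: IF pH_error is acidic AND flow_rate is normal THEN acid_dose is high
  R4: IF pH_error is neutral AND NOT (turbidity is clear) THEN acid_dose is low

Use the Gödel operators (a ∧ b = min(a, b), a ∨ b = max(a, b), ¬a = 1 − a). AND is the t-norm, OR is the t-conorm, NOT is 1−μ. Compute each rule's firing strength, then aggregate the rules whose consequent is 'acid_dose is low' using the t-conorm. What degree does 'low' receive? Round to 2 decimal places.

R1: normal=0.21, cloudy=0.18, neutral=0.42; AND[min(a, b)] → w = 0.18
R2: basic=0.84, normal=0.21; AND[min(a, b)] → w = 0.21
R3: acidic=0.85, normal=0.21; AND[min(a, b)] → w = 0.21
R4: neutral=0.42, ¬clear=1−0.84=0.16; AND[min(a, b)] → w = 0.16
Rules with consequent 'low': {R1, R4} → strengths 0.18, 0.16
Aggregate via t-conorm [max(a, b)]: 0.18

0.18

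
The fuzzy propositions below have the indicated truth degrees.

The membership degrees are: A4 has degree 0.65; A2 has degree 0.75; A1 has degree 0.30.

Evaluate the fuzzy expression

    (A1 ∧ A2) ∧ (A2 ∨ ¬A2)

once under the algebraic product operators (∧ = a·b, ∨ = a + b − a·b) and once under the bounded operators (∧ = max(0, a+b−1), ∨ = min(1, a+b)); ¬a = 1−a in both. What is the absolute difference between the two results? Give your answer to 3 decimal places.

Under algebraic product:
  A1 ∧ A2 = a·b on (0.3000, 0.7500) = 0.2250
  ¬A2 = 1 − 0.7500 = 0.2500
  A2 ∨ ¬A2 = a + b − a·b on (0.7500, 0.2500) = 0.8125
  (A1 ∧ A2) ∧ (A2 ∨ ¬A2) = a·b on (0.2250, 0.8125) = 0.1828
  → value = 0.1828
Under bounded:
  A1 ∧ A2 = max(0, a+b−1) on (0.30, 0.75) = 0.05
  ¬A2 = 1 − 0.75 = 0.25
  A2 ∨ ¬A2 = min(1, a+b) on (0.75, 0.25) = 1.00
  (A1 ∧ A2) ∧ (A2 ∨ ¬A2) = max(0, a+b−1) on (0.05, 1.00) = 0.05
  → value = 0.0500
|0.1828 − 0.0500| = 0.133

0.133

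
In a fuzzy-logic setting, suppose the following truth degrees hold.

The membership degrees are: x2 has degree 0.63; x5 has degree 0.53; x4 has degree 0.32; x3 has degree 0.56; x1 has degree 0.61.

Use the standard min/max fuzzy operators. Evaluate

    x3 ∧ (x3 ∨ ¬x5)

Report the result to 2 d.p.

¬x5 = 1 − 0.53 = 0.47
x3 ∨ ¬x5 = max(a, b) on (0.56, 0.47) = 0.56
x3 ∧ (x3 ∨ ¬x5) = min(a, b) on (0.56, 0.56) = 0.56

0.56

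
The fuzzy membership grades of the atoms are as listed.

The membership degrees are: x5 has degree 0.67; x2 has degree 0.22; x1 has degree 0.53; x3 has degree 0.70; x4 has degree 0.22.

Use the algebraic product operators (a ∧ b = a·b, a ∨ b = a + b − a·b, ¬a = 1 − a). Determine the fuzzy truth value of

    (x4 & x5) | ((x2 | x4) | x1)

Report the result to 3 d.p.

0.756

x4 & x5 = a·b on (0.2200, 0.6700) = 0.1474
x2 | x4 = a + b − a·b on (0.2200, 0.2200) = 0.3916
(x2 | x4) | x1 = a + b − a·b on (0.3916, 0.5300) = 0.7141
(x4 & x5) | ((x2 | x4) | x1) = a + b − a·b on (0.1474, 0.7141) = 0.7562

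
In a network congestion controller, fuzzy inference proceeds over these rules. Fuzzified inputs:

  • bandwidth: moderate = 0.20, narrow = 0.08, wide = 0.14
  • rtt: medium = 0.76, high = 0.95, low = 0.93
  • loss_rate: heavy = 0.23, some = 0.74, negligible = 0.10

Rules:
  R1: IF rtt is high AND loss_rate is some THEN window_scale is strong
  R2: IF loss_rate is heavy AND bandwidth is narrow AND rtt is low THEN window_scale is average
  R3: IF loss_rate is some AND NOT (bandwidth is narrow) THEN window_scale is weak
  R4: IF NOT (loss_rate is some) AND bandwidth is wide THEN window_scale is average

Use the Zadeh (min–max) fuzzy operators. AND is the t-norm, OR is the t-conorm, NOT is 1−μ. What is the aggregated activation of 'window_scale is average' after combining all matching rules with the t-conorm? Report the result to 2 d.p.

0.14

R1: high=0.95, some=0.74; AND[min(a, b)] → w = 0.74
R2: heavy=0.23, narrow=0.08, low=0.93; AND[min(a, b)] → w = 0.08
R3: some=0.74, ¬narrow=1−0.08=0.92; AND[min(a, b)] → w = 0.74
R4: ¬some=1−0.74=0.26, wide=0.14; AND[min(a, b)] → w = 0.14
Rules with consequent 'average': {R2, R4} → strengths 0.08, 0.14
Aggregate via t-conorm [max(a, b)]: 0.14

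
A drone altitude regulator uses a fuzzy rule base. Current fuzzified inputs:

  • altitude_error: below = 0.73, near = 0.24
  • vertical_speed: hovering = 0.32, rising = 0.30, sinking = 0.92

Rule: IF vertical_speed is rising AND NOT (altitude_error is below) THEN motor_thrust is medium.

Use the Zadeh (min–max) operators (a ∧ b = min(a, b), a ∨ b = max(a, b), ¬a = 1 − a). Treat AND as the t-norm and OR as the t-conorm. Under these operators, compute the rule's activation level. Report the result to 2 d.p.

firing strength: rising=0.30, ¬below=1−0.73=0.27; AND[min(a, b)] → w = 0.27

0.27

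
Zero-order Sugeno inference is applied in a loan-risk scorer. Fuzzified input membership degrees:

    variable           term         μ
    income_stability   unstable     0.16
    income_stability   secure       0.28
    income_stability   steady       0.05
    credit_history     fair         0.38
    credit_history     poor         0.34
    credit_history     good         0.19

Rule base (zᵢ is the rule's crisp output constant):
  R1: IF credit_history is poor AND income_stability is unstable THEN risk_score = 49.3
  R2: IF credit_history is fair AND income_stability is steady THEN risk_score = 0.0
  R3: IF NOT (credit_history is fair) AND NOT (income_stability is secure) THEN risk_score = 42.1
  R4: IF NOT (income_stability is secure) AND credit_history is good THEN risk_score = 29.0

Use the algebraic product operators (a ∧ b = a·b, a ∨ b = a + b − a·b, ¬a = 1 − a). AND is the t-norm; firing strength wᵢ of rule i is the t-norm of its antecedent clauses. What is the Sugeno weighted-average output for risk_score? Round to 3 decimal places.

38.749

R1 (z=49.3): poor=0.34, unstable=0.16; AND[a·b] → w = 0.0544
R2 (z=0.0): fair=0.38, steady=0.05; AND[a·b] → w = 0.0190
R3 (z=42.1): ¬fair=1−0.38=0.62, ¬secure=1−0.28=0.72; AND[a·b] → w = 0.4464
R4 (z=29.0): ¬secure=1−0.28=0.72, good=0.19; AND[a·b] → w = 0.1368
Weighted average = (0.0544·49.3 + 0.0190·0.0 + 0.4464·42.1 + 0.1368·29.0) / (0.0544 + 0.0190 + 0.4464 + 0.1368)
  = 25.4426 / 0.6566 = 38.749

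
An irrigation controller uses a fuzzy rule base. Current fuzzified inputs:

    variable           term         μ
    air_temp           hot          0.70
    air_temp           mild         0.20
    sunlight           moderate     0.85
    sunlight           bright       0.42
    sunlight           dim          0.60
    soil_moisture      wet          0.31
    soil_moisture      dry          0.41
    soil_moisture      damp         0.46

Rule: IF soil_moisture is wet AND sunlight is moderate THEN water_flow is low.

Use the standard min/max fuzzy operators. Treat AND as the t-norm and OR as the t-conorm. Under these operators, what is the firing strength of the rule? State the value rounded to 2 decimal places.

firing strength: wet=0.31, moderate=0.85; AND[min(a, b)] → w = 0.31

0.31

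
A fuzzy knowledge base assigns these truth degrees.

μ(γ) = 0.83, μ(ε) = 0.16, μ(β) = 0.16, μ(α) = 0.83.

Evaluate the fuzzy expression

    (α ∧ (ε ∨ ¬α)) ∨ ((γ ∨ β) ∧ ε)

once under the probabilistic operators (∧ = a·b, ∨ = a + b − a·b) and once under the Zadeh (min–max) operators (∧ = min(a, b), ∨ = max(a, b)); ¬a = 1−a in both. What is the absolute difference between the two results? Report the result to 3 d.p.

0.184

Under probabilistic:
  ¬α = 1 − 0.8300 = 0.1700
  ε ∨ ¬α = a + b − a·b on (0.1600, 0.1700) = 0.3028
  α ∧ (ε ∨ ¬α) = a·b on (0.8300, 0.3028) = 0.2513
  γ ∨ β = a + b − a·b on (0.8300, 0.1600) = 0.8572
  (γ ∨ β) ∧ ε = a·b on (0.8572, 0.1600) = 0.1372
  (α ∧ (ε ∨ ¬α)) ∨ ((γ ∨ β) ∧ ε) = a + b − a·b on (0.2513, 0.1372) = 0.3540
  → value = 0.3540
Under Zadeh (min–max):
  ¬α = 1 − 0.83 = 0.17
  ε ∨ ¬α = max(a, b) on (0.16, 0.17) = 0.17
  α ∧ (ε ∨ ¬α) = min(a, b) on (0.83, 0.17) = 0.17
  γ ∨ β = max(a, b) on (0.83, 0.16) = 0.83
  (γ ∨ β) ∧ ε = min(a, b) on (0.83, 0.16) = 0.16
  (α ∧ (ε ∨ ¬α)) ∨ ((γ ∨ β) ∧ ε) = max(a, b) on (0.17, 0.16) = 0.17
  → value = 0.1700
|0.3540 − 0.1700| = 0.184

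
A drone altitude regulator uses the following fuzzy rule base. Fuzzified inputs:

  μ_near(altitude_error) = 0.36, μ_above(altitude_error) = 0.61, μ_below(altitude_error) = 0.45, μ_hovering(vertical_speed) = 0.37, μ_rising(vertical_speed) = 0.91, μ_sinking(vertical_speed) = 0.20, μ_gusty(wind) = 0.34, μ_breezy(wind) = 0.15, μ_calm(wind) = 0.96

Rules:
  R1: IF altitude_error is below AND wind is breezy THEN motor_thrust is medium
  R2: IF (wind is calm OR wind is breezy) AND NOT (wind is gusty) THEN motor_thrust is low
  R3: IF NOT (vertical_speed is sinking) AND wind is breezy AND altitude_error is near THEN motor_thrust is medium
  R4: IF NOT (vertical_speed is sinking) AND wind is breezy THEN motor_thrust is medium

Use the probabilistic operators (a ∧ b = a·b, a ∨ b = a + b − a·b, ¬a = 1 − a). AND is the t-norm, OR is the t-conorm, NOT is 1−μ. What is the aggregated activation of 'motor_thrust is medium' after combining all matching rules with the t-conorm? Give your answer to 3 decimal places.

0.215

R1: below=0.45, breezy=0.15; AND[a·b] → w = 0.0675
R2: (calm=0.96 OR breezy=0.15) = 0.9660; AND[a·b] with ¬gusty=1−0.34=0.66 → w = 0.6376
R3: ¬sinking=1−0.20=0.80, breezy=0.15, near=0.36; AND[a·b] → w = 0.0432
R4: ¬sinking=1−0.20=0.80, breezy=0.15; AND[a·b] → w = 0.1200
Rules with consequent 'medium': {R1, R3, R4} → strengths 0.0675, 0.0432, 0.1200
Aggregate via t-conorm [a + b − a·b]: 0.2148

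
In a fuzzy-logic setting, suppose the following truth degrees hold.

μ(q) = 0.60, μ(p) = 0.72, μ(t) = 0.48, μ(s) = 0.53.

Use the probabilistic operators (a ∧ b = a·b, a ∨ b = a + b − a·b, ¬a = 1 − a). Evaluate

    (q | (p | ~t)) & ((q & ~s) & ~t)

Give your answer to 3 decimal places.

~t = 1 − 0.4800 = 0.5200
p | ~t = a + b − a·b on (0.7200, 0.5200) = 0.8656
q | (p | ~t) = a + b − a·b on (0.6000, 0.8656) = 0.9462
~s = 1 − 0.5300 = 0.4700
q & ~s = a·b on (0.6000, 0.4700) = 0.2820
~t = 1 − 0.4800 = 0.5200
(q & ~s) & ~t = a·b on (0.2820, 0.5200) = 0.1466
(q | (p | ~t)) & ((q & ~s) & ~t) = a·b on (0.9462, 0.1466) = 0.1388

0.139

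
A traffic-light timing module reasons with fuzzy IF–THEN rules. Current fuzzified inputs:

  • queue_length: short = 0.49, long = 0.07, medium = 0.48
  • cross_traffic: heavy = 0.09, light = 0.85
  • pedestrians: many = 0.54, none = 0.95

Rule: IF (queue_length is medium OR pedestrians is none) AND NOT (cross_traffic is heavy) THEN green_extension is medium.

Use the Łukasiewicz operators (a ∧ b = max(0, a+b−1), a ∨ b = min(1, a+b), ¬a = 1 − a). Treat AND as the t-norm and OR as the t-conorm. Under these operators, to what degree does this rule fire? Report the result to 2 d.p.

0.91

firing strength: (medium=0.48 OR none=0.95) = 1.00; AND[max(0, a+b−1)] with ¬heavy=1−0.09=0.91 → w = 0.91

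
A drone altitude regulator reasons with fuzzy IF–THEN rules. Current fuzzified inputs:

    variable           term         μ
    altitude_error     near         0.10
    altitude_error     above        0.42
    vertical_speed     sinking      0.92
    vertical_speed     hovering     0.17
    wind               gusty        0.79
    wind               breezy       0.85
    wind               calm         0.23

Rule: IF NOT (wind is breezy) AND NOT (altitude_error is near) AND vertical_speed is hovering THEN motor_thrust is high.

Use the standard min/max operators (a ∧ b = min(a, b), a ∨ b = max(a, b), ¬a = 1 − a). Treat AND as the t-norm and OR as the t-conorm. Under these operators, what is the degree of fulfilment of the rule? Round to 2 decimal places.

0.15

firing strength: ¬breezy=1−0.85=0.15, ¬near=1−0.10=0.90, hovering=0.17; AND[min(a, b)] → w = 0.15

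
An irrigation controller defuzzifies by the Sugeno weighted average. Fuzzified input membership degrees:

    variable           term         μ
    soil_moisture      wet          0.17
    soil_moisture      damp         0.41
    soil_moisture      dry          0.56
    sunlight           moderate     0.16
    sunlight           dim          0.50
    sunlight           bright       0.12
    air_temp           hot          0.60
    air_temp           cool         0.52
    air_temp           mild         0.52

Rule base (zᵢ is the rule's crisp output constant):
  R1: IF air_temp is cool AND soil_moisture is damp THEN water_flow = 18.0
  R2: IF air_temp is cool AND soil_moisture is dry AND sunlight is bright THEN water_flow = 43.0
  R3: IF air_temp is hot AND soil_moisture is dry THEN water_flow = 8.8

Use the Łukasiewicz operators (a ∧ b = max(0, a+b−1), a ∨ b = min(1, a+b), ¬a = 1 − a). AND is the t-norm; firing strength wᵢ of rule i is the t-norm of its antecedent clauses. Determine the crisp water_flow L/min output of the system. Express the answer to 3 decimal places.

R1 (z=18.0): cool=0.52, damp=0.41; AND[max(0, a+b−1)] → w = 0.00
R2 (z=43.0): cool=0.52, dry=0.56, bright=0.12; AND[max(0, a+b−1)] → w = 0.00
R3 (z=8.8): hot=0.60, dry=0.56; AND[max(0, a+b−1)] → w = 0.16
Weighted average = (0.00·18.0 + 0.00·43.0 + 0.16·8.8) / (0.00 + 0.00 + 0.16)
  = 1.4080 / 0.1600 = 8.800

8.800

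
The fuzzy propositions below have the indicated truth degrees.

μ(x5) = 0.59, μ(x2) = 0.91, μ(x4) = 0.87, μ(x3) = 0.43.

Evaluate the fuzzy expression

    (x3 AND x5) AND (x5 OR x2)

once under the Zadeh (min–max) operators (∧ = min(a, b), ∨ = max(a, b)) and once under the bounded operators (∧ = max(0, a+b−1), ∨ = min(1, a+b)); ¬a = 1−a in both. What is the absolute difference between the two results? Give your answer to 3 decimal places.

Under Zadeh (min–max):
  x3 AND x5 = min(a, b) on (0.43, 0.59) = 0.43
  x5 OR x2 = max(a, b) on (0.59, 0.91) = 0.91
  (x3 AND x5) AND (x5 OR x2) = min(a, b) on (0.43, 0.91) = 0.43
  → value = 0.4300
Under bounded:
  x3 AND x5 = max(0, a+b−1) on (0.43, 0.59) = 0.02
  x5 OR x2 = min(1, a+b) on (0.59, 0.91) = 1.00
  (x3 AND x5) AND (x5 OR x2) = max(0, a+b−1) on (0.02, 1.00) = 0.02
  → value = 0.0200
|0.4300 − 0.0200| = 0.410

0.410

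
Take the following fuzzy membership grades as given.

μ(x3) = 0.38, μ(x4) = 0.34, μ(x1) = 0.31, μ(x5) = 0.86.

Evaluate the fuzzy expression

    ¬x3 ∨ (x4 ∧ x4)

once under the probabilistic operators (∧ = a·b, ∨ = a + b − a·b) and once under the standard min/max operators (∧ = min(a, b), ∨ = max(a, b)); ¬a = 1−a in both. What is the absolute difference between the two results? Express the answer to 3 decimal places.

Under probabilistic:
  ¬x3 = 1 − 0.3800 = 0.6200
  x4 ∧ x4 = a·b on (0.3400, 0.3400) = 0.1156
  ¬x3 ∨ (x4 ∧ x4) = a + b − a·b on (0.6200, 0.1156) = 0.6639
  → value = 0.6639
Under standard min/max:
  ¬x3 = 1 − 0.38 = 0.62
  x4 ∧ x4 = min(a, b) on (0.34, 0.34) = 0.34
  ¬x3 ∨ (x4 ∧ x4) = max(a, b) on (0.62, 0.34) = 0.62
  → value = 0.6200
|0.6639 − 0.6200| = 0.044

0.044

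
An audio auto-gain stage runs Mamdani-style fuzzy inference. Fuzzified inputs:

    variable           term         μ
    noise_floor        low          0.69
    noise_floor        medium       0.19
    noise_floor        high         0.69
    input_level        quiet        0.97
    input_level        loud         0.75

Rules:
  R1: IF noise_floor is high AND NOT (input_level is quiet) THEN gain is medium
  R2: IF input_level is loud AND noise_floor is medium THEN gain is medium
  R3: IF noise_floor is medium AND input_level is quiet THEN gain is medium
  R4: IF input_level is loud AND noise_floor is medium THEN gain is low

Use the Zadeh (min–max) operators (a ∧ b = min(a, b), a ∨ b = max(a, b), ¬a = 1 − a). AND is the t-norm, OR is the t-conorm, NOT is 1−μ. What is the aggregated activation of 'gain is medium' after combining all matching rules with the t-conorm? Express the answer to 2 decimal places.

0.19

R1: high=0.69, ¬quiet=1−0.97=0.03; AND[min(a, b)] → w = 0.03
R2: loud=0.75, medium=0.19; AND[min(a, b)] → w = 0.19
R3: medium=0.19, quiet=0.97; AND[min(a, b)] → w = 0.19
R4: loud=0.75, medium=0.19; AND[min(a, b)] → w = 0.19
Rules with consequent 'medium': {R1, R2, R3} → strengths 0.03, 0.19, 0.19
Aggregate via t-conorm [max(a, b)]: 0.19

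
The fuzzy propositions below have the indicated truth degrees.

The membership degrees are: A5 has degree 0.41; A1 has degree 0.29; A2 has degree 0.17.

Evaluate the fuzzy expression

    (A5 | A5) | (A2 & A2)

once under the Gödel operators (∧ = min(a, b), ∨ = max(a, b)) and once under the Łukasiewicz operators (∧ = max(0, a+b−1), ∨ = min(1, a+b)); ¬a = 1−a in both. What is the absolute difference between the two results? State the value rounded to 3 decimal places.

0.410

Under Gödel:
  A5 | A5 = max(a, b) on (0.41, 0.41) = 0.41
  A2 & A2 = min(a, b) on (0.17, 0.17) = 0.17
  (A5 | A5) | (A2 & A2) = max(a, b) on (0.41, 0.17) = 0.41
  → value = 0.4100
Under Łukasiewicz:
  A5 | A5 = min(1, a+b) on (0.41, 0.41) = 0.82
  A2 & A2 = max(0, a+b−1) on (0.17, 0.17) = 0.00
  (A5 | A5) | (A2 & A2) = min(1, a+b) on (0.82, 0.00) = 0.82
  → value = 0.8200
|0.4100 − 0.8200| = 0.410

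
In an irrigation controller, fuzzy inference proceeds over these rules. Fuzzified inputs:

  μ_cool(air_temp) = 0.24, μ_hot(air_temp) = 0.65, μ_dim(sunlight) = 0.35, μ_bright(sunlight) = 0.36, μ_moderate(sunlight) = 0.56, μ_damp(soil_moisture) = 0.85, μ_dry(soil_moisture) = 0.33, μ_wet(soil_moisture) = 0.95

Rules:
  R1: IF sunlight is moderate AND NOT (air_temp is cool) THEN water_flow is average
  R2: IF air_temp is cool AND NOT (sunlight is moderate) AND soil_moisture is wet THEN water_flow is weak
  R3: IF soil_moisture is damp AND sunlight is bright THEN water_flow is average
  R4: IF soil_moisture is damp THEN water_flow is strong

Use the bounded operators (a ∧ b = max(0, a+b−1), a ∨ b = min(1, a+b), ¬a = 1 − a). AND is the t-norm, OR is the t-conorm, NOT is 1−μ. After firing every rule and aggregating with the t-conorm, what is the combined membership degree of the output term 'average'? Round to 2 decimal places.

0.53

R1: moderate=0.56, ¬cool=1−0.24=0.76; AND[max(0, a+b−1)] → w = 0.32
R2: cool=0.24, ¬moderate=1−0.56=0.44, wet=0.95; AND[max(0, a+b−1)] → w = 0.00
R3: damp=0.85, bright=0.36; AND[max(0, a+b−1)] → w = 0.21
R4: damp=0.85 → w = 0.85
Rules with consequent 'average': {R1, R3} → strengths 0.32, 0.21
Aggregate via t-conorm [min(1, a+b)]: 0.53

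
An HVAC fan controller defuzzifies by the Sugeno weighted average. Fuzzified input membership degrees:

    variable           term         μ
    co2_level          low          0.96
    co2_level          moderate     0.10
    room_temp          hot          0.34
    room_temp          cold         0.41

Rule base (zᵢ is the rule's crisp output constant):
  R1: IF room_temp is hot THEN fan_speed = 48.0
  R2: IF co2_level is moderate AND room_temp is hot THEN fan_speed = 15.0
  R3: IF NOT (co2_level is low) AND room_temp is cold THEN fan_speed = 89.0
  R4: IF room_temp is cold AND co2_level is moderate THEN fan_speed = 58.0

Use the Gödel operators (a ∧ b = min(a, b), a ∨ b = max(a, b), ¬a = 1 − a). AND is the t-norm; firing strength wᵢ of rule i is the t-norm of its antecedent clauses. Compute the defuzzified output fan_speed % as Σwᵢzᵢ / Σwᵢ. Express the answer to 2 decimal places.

46.86

R1 (z=48.0): hot=0.34 → w = 0.34
R2 (z=15.0): moderate=0.10, hot=0.34; AND[min(a, b)] → w = 0.10
R3 (z=89.0): ¬low=1−0.96=0.04, cold=0.41; AND[min(a, b)] → w = 0.04
R4 (z=58.0): cold=0.41, moderate=0.10; AND[min(a, b)] → w = 0.10
Weighted average = (0.34·48.0 + 0.10·15.0 + 0.04·89.0 + 0.10·58.0) / (0.34 + 0.10 + 0.04 + 0.10)
  = 27.1800 / 0.5800 = 46.86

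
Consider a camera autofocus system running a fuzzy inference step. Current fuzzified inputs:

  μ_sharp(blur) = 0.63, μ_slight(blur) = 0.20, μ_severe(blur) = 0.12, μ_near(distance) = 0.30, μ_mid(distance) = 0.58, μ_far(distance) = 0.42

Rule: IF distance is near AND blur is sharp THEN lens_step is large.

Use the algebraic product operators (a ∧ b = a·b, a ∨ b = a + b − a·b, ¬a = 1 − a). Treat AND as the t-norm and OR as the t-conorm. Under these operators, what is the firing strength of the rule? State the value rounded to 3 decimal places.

0.189

firing strength: near=0.30, sharp=0.63; AND[a·b] → w = 0.1890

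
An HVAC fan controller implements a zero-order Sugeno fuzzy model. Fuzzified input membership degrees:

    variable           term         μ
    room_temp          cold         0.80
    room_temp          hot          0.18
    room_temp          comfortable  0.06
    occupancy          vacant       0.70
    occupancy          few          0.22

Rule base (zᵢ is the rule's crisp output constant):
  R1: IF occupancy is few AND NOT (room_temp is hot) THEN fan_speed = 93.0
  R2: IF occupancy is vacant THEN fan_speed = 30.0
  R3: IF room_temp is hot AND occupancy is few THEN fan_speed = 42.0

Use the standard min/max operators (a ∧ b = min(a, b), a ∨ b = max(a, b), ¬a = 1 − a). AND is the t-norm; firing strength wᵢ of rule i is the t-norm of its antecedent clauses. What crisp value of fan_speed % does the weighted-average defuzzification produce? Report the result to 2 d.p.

44.56

R1 (z=93.0): few=0.22, ¬hot=1−0.18=0.82; AND[min(a, b)] → w = 0.22
R2 (z=30.0): vacant=0.70 → w = 0.70
R3 (z=42.0): hot=0.18, few=0.22; AND[min(a, b)] → w = 0.18
Weighted average = (0.22·93.0 + 0.70·30.0 + 0.18·42.0) / (0.22 + 0.70 + 0.18)
  = 49.0200 / 1.1000 = 44.56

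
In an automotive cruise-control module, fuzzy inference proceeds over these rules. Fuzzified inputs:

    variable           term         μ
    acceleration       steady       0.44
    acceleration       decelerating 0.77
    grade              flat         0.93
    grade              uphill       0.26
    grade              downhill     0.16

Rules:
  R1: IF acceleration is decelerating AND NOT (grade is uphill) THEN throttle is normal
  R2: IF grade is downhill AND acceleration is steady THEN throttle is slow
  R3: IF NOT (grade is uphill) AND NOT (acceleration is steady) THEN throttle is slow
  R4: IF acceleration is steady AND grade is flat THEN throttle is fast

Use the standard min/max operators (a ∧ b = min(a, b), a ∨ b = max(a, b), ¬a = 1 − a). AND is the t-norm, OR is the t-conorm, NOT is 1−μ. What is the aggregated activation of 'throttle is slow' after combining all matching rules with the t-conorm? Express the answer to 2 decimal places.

R1: decelerating=0.77, ¬uphill=1−0.26=0.74; AND[min(a, b)] → w = 0.74
R2: downhill=0.16, steady=0.44; AND[min(a, b)] → w = 0.16
R3: ¬uphill=1−0.26=0.74, ¬steady=1−0.44=0.56; AND[min(a, b)] → w = 0.56
R4: steady=0.44, flat=0.93; AND[min(a, b)] → w = 0.44
Rules with consequent 'slow': {R2, R3} → strengths 0.16, 0.56
Aggregate via t-conorm [max(a, b)]: 0.56

0.56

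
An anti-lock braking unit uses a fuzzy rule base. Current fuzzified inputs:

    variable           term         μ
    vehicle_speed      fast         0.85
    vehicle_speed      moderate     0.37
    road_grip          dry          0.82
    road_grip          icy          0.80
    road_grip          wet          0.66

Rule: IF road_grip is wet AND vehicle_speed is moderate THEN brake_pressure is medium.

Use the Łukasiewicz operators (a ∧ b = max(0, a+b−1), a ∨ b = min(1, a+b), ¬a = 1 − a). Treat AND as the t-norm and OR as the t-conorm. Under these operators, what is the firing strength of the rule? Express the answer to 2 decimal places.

0.03

firing strength: wet=0.66, moderate=0.37; AND[max(0, a+b−1)] → w = 0.03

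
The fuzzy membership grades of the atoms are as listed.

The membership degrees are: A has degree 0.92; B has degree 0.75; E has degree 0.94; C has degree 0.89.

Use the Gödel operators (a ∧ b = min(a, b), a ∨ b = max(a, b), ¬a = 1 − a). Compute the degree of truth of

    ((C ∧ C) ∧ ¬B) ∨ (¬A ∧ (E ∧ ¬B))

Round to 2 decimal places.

C ∧ C = min(a, b) on (0.89, 0.89) = 0.89
¬B = 1 − 0.75 = 0.25
(C ∧ C) ∧ ¬B = min(a, b) on (0.89, 0.25) = 0.25
¬A = 1 − 0.92 = 0.08
¬B = 1 − 0.75 = 0.25
E ∧ ¬B = min(a, b) on (0.94, 0.25) = 0.25
¬A ∧ (E ∧ ¬B) = min(a, b) on (0.08, 0.25) = 0.08
((C ∧ C) ∧ ¬B) ∨ (¬A ∧ (E ∧ ¬B)) = max(a, b) on (0.25, 0.08) = 0.25

0.25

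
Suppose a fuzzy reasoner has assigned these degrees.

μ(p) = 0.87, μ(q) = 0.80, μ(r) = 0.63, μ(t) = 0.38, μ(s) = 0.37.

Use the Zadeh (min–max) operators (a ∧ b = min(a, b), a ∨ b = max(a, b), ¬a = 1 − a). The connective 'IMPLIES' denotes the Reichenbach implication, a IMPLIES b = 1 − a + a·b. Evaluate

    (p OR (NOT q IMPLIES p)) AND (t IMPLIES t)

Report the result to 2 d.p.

NOT q = 1 − 0.80 = 0.20
NOT q IMPLIES p  [Reichenbach: 1 − a + a·b] with a=0.20, b=0.87 → 0.97
p OR (NOT q IMPLIES p) = max(a, b) on (0.87, 0.97) = 0.97
t IMPLIES t  [Reichenbach: 1 − a + a·b] with a=0.38, b=0.38 → 0.76
(p OR (NOT q IMPLIES p)) AND (t IMPLIES t) = min(a, b) on (0.97, 0.76) = 0.76

0.76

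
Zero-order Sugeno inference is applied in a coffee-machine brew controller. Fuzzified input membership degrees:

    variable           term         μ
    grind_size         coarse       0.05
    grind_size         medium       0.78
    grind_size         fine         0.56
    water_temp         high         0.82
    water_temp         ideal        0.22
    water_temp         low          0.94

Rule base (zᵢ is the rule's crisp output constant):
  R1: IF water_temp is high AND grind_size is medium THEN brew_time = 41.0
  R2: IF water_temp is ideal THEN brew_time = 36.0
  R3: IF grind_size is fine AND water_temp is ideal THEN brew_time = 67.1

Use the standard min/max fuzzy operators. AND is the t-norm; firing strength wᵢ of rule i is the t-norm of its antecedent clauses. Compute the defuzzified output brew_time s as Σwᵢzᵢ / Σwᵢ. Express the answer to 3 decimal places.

R1 (z=41.0): high=0.82, medium=0.78; AND[min(a, b)] → w = 0.78
R2 (z=36.0): ideal=0.22 → w = 0.22
R3 (z=67.1): fine=0.56, ideal=0.22; AND[min(a, b)] → w = 0.22
Weighted average = (0.78·41.0 + 0.22·36.0 + 0.22·67.1) / (0.78 + 0.22 + 0.22)
  = 54.6620 / 1.2200 = 44.805

44.805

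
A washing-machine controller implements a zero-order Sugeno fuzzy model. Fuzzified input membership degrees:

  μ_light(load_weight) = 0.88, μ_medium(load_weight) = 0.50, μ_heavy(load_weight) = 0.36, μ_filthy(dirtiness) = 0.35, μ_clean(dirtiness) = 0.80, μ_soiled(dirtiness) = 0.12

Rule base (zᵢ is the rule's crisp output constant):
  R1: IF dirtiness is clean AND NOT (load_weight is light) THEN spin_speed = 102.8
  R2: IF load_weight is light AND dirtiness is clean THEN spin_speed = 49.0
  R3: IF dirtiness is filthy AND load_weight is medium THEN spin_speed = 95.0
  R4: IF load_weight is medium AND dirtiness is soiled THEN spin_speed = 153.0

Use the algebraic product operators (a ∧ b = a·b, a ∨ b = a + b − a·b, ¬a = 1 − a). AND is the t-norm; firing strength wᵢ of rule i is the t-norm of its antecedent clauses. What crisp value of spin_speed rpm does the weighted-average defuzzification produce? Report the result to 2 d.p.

67.80

R1 (z=102.8): clean=0.80, ¬light=1−0.88=0.12; AND[a·b] → w = 0.0960
R2 (z=49.0): light=0.88, clean=0.80; AND[a·b] → w = 0.7040
R3 (z=95.0): filthy=0.35, medium=0.50; AND[a·b] → w = 0.1750
R4 (z=153.0): medium=0.50, soiled=0.12; AND[a·b] → w = 0.0600
Weighted average = (0.0960·102.8 + 0.7040·49.0 + 0.1750·95.0 + 0.0600·153.0) / (0.0960 + 0.7040 + 0.1750 + 0.0600)
  = 70.1698 / 1.0350 = 67.80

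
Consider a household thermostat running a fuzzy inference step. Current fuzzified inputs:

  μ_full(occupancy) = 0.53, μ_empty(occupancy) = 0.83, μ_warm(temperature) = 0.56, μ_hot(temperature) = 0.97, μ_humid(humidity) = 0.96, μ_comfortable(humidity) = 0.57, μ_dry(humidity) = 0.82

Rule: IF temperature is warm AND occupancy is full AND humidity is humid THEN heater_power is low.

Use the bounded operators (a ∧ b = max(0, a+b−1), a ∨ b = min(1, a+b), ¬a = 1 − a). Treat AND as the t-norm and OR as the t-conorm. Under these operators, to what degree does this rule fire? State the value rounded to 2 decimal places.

firing strength: warm=0.56, full=0.53, humid=0.96; AND[max(0, a+b−1)] → w = 0.05

0.05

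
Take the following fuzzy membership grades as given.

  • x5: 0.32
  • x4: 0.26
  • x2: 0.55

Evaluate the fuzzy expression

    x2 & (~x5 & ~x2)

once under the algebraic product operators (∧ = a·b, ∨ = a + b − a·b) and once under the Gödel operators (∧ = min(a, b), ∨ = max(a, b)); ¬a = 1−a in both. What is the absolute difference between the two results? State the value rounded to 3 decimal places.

0.282

Under algebraic product:
  ~x5 = 1 − 0.3200 = 0.6800
  ~x2 = 1 − 0.5500 = 0.4500
  ~x5 & ~x2 = a·b on (0.6800, 0.4500) = 0.3060
  x2 & (~x5 & ~x2) = a·b on (0.5500, 0.3060) = 0.1683
  → value = 0.1683
Under Gödel:
  ~x5 = 1 − 0.32 = 0.68
  ~x2 = 1 − 0.55 = 0.45
  ~x5 & ~x2 = min(a, b) on (0.68, 0.45) = 0.45
  x2 & (~x5 & ~x2) = min(a, b) on (0.55, 0.45) = 0.45
  → value = 0.4500
|0.1683 − 0.4500| = 0.282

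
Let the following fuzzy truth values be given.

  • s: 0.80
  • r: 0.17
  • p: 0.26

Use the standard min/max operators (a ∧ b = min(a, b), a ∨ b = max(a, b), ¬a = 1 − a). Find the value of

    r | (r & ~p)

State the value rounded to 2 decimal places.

0.17

~p = 1 − 0.26 = 0.74
r & ~p = min(a, b) on (0.17, 0.74) = 0.17
r | (r & ~p) = max(a, b) on (0.17, 0.17) = 0.17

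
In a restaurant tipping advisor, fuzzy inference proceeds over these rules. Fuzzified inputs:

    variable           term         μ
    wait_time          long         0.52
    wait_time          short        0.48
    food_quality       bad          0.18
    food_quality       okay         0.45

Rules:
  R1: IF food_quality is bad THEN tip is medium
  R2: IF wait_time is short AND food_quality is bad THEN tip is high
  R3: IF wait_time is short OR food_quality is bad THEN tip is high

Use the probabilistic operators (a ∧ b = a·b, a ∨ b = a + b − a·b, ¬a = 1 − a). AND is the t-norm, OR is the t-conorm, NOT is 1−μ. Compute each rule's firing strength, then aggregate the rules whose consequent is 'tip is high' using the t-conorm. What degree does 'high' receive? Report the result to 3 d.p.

R1: bad=0.18 → w = 0.1800
R2: short=0.48, bad=0.18; AND[a·b] → w = 0.0864
R3: short=0.48, bad=0.18; OR[a + b − a·b] → w = 0.5736
Rules with consequent 'high': {R2, R3} → strengths 0.0864, 0.5736
Aggregate via t-conorm [a + b − a·b]: 0.6104

0.610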